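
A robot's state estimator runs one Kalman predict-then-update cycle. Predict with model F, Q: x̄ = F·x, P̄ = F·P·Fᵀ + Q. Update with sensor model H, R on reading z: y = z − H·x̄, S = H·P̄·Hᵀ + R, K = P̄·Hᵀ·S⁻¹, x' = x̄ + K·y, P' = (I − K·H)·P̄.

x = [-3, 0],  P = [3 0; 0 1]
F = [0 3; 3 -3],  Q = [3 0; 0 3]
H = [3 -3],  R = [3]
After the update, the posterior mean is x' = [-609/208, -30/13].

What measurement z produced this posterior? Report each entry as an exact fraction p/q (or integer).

x̄ = F·x = [0, -9]
P̄ = F·P·Fᵀ + Q = [12 -9; -9 39]
S = H·P̄·Hᵀ + R = [624]
K = P̄·Hᵀ·S⁻¹ = [21/208; -3/13]
x' − x̄ = [-609/208, 87/13] = K·y
y = (KᵀK)⁻¹·Kᵀ·(x' − x̄) = [-29]
z = y + H·x̄ = [-29] + [27] = [-2]

z = [-2]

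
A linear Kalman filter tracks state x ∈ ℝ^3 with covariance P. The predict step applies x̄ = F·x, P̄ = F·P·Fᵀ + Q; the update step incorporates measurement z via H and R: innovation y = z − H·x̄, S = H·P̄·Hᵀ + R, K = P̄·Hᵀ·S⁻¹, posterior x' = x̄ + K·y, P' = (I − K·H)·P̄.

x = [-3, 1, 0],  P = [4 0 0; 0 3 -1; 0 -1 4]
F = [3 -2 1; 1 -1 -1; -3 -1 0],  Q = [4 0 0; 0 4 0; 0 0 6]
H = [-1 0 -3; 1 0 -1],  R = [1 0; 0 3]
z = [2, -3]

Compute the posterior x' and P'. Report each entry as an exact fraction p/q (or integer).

x' = [-90586/30783, -18469/10261, 9794/30783]
P' = [52232/30783 3361/10261 -14959/30783; 3361/10261 100581/10261 -1094/10261; -14959/30783 -1094/10261 7571/30783]

x̄ = F·x = [-11, -4, 8]
P̄ = F·P·Fᵀ + Q = [60 13 -29; 13 13 -10; -29 -10 45]
y = z − H·x̄ = [15, 16]
S = H·P̄·Hᵀ + R = [292 133; 133 166]
K = P̄·Hᵀ·S⁻¹ = [-7355/30783 22397/30783; -79/10261 1485/10261; -7754/30783 -7510/30783]
x' = x̄ + K·y = [-90586/30783, -18469/10261, 9794/30783]
P' = (I − K·H)·P̄ = [52232/30783 3361/10261 -14959/30783; 3361/10261 100581/10261 -1094/10261; -14959/30783 -1094/10261 7571/30783]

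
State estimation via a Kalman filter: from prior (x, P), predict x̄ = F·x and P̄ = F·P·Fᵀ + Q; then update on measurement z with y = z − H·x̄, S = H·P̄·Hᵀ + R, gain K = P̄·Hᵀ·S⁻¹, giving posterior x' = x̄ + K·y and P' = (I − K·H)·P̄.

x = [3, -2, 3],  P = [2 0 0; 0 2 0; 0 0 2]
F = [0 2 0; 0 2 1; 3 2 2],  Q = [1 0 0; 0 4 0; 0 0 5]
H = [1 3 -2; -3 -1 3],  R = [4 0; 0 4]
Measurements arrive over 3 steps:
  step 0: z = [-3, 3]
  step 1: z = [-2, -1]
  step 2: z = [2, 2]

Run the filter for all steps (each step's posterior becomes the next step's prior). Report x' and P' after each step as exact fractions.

step 0: x̄ = F·x = [-4, -1, 11]
step 0: P̄ = F·P·Fᵀ + Q = [9 8 8; 8 14 12; 8 12 39]
step 0: y = z − H·x̄ = [26, -43]
step 0: S = H·P̄·Hᵀ + R = [167 -179; -179 282]
step 0: K = P̄·Hᵀ·S⁻¹ = [2825/15053 1206/15053; 6974/15053 4320/15053; 4911/15053 7441/15053]
step 0: x' = x̄ + K·y = [-38620/15053, -19489/15053, -26694/15053]
step 0: P' = (I − K·H)·P̄ = [100718/15053 49386/15053 118788/15053; 49386/15053 38058/15053 67832/15053; 118788/15053 67832/15053 151320/15053]
step 1: x̄ = F·x = [-38978/15053, -65672/15053, -208226/15053]
step 1: P̄ = F·P·Fᵀ + Q = [167285/15053 287896/15053 719876/15053; 287896/15053 635092/15053 1514544/15053; 719876/15053 1514544/15053 4299983/15053]
step 1: y = z − H·x̄ = [-210564/15053, 427019/15053]
step 1: S = H·P̄·Hᵀ + R = [3816601/15053 -7947121/15053; -7947121/15053 20583060/15053]
step 1: K = P̄·Hᵀ·S⁻¹ = [164263309/1023091423 131512506/1023091423; 464498644/1023091423 330688872/1023091423; 308500029/1023091423 577683803/1023091423]
step 1: x' = x̄ + K·y = [-1216213252/1023091423, -1580065168/1023091423, -2080068749/1023091423]
step 1: P' = (I − K·H)·P̄ = [3862305368/1023091423 2087167980/1023091423 4733378036/1023091423; 2087167980/1023091423 2068714092/1023091423 3217657840/1023091423; 4733378036/1023091423 3217657840/1023091423 6576175720/1023091423]
step 2: x̄ = F·x = [-3160130336/1023091423, -5240199085/1023091423, -10968907590/1023091423]
step 2: P̄ = F·P·Fᵀ + Q = [9297947791/1023091423 14710172048/1023091423 33668495608/1023091423; 14710172048/1023091423 31814029140/1023091423 67456296836/1023091423; 33668495608/1023091423 67456296836/1023091423 182043579587/1023091423]
step 2: y = z − H·x̄ = [-1010904743/1023091423, 20232315523/1023091423]
step 2: S = H·P̄·Hᵀ + R = [172002381915/1023091423 -317663403127/1023091423; -317663403127/1023091423 835470471562/1023091423]
step 2: K = P̄·Hᵀ·S⁻¹ = [6775392845133/41827027849187 785708596178/5975289692741; 19034329885600/41827027849187 1938080741332/5975289692741; 12696618269497/41827027849187 3390736382409/5975289692741]
step 2: x' = x̄ + K·y = [-27124855238591/41827027849187, 35245315558659/41827027849187, 8391492046276/41827027849187]
step 2: P' = (I − K·H)·P̄ = [158280567117024/41827027849187 85735156696948/41827027849187 194192232913668/41827027849187; 85735156696948/41827027849187 84878564318948/41827027849187 132116765055696/41827027849187; 194192232913668/41827027849187 132116765055696/41827027849187 269878027501384/41827027849187]

step 0: x' = [-38620/15053, -19489/15053, -26694/15053], P' = [100718/15053 49386/15053 118788/15053; 49386/15053 38058/15053 67832/15053; 118788/15053 67832/15053 151320/15053]
step 1: x' = [-1216213252/1023091423, -1580065168/1023091423, -2080068749/1023091423], P' = [3862305368/1023091423 2087167980/1023091423 4733378036/1023091423; 2087167980/1023091423 2068714092/1023091423 3217657840/1023091423; 4733378036/1023091423 3217657840/1023091423 6576175720/1023091423]
step 2: x' = [-27124855238591/41827027849187, 35245315558659/41827027849187, 8391492046276/41827027849187], P' = [158280567117024/41827027849187 85735156696948/41827027849187 194192232913668/41827027849187; 85735156696948/41827027849187 84878564318948/41827027849187 132116765055696/41827027849187; 194192232913668/41827027849187 132116765055696/41827027849187 269878027501384/41827027849187]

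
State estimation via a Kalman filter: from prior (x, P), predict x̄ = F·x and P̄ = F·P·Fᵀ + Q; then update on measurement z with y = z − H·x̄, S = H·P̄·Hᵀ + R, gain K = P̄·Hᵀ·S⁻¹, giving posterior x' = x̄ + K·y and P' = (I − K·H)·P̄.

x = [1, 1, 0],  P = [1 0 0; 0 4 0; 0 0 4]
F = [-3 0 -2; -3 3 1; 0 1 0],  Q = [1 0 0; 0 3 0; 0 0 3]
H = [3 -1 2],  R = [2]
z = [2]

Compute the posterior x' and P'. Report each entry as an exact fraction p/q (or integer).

x̄ = F·x = [-3, 0, 1]
P̄ = F·P·Fᵀ + Q = [26 1 0; 1 52 12; 0 12 7]
y = z − H·x̄ = [9]
S = H·P̄·Hᵀ + R = [262]
K = P̄·Hᵀ·S⁻¹ = [77/262; -25/262; 1/131]
x' = x̄ + K·y = [-93/262, -225/262, 140/131]
P' = (I − K·H)·P̄ = [883/262 2187/262 -77/131; 2187/262 12999/262 1597/131; -77/131 1597/131 915/131]

x' = [-93/262, -225/262, 140/131]
P' = [883/262 2187/262 -77/131; 2187/262 12999/262 1597/131; -77/131 1597/131 915/131]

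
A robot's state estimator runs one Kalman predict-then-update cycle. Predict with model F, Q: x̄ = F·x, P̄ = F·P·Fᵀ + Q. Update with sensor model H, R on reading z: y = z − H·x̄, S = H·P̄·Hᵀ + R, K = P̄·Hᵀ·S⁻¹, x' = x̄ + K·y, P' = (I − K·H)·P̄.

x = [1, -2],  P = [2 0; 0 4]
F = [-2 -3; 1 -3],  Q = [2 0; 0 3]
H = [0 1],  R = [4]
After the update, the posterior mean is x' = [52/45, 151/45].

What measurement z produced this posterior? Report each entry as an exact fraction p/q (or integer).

z = [3]

x̄ = F·x = [4, 7]
P̄ = F·P·Fᵀ + Q = [46 32; 32 41]
S = H·P̄·Hᵀ + R = [45]
K = P̄·Hᵀ·S⁻¹ = [32/45; 41/45]
x' − x̄ = [-128/45, -164/45] = K·y
y = (KᵀK)⁻¹·Kᵀ·(x' − x̄) = [-4]
z = y + H·x̄ = [-4] + [7] = [3]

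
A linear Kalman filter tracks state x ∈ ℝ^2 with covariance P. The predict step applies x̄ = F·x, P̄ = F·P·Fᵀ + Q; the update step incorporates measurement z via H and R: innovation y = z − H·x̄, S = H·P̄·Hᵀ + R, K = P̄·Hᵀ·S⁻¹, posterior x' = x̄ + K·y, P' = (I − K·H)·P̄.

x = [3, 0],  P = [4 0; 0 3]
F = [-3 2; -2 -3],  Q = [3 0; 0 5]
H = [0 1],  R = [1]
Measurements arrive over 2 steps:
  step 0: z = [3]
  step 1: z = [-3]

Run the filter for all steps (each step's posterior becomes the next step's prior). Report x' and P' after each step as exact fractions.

step 0: x̄ = F·x = [-9, -6]
step 0: P̄ = F·P·Fᵀ + Q = [51 6; 6 48]
step 0: y = z − H·x̄ = [9]
step 0: S = H·P̄·Hᵀ + R = [49]
step 0: K = P̄·Hᵀ·S⁻¹ = [6/49; 48/49]
step 0: x' = x̄ + K·y = [-387/49, 138/49]
step 0: P' = (I − K·H)·P̄ = [2463/49 6/49; 6/49 48/49]
step 1: x̄ = F·x = [1437/49, 360/49]
step 1: P̄ = F·P·Fᵀ + Q = [22434/49 14520/49; 14520/49 10601/49]
step 1: y = z − H·x̄ = [-507/49]
step 1: S = H·P̄·Hᵀ + R = [10650/49]
step 1: K = P̄·Hᵀ·S⁻¹ = [484/355; 10601/10650]
step 1: x' = x̄ + K·y = [5403/355, -10481/3550]
step 1: P' = (I − K·H)·P̄ = [3822/71 484/355; 484/355 10601/10650]

step 0: x' = [-387/49, 138/49], P' = [2463/49 6/49; 6/49 48/49]
step 1: x' = [5403/355, -10481/3550], P' = [3822/71 484/355; 484/355 10601/10650]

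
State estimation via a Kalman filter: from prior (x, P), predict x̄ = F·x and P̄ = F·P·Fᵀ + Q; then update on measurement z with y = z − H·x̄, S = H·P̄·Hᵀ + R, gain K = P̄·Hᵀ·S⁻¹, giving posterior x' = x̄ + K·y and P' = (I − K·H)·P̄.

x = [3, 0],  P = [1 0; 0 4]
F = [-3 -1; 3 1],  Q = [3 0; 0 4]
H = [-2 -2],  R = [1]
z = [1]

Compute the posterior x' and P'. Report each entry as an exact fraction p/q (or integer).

x̄ = F·x = [-9, 9]
P̄ = F·P·Fᵀ + Q = [16 -13; -13 17]
y = z − H·x̄ = [1]
S = H·P̄·Hᵀ + R = [29]
K = P̄·Hᵀ·S⁻¹ = [-6/29; -8/29]
x' = x̄ + K·y = [-267/29, 253/29]
P' = (I − K·H)·P̄ = [428/29 -425/29; -425/29 429/29]

x' = [-267/29, 253/29]
P' = [428/29 -425/29; -425/29 429/29]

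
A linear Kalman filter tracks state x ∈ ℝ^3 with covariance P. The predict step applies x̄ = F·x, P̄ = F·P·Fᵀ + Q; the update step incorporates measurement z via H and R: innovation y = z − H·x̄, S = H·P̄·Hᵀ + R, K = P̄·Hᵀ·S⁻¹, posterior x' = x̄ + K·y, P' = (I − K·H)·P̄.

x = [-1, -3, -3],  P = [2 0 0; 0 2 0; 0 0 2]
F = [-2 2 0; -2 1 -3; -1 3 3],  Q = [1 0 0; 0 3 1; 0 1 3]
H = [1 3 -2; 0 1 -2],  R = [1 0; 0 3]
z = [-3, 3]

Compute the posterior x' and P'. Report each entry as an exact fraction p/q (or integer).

x̄ = F·x = [-4, 8, -17]
P̄ = F·P·Fᵀ + Q = [17 12 16; 12 31 -7; 16 -7 41]
y = z − H·x̄ = [-57, -39]
S = H·P̄·Hᵀ + R = [553 293; 293 226]
K = P̄·Hᵀ·S⁻¹ = [10606/39129 -17213/39129; 13709/39129 -9982/39129; 6415/39129 -23726/39129]
x' = x̄ + K·y = [-29917/13043, -26361/13043, -35178/13043]
P' = (I − K·H)·P̄ = [98207/39129 -17981/39129 16829/39129; -17981/39129 30818/39129 30382/39129; 16829/39129 30382/39129 50780/39129]

x' = [-29917/13043, -26361/13043, -35178/13043]
P' = [98207/39129 -17981/39129 16829/39129; -17981/39129 30818/39129 30382/39129; 16829/39129 30382/39129 50780/39129]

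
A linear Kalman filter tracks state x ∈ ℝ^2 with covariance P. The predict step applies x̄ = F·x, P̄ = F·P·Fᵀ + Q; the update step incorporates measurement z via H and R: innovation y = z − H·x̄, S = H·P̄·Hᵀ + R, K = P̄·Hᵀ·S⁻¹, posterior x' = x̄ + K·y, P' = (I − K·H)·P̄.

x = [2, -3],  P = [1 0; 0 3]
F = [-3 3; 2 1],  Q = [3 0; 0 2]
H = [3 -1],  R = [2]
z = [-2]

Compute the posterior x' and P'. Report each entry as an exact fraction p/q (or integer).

x' = [-18/43, 1]
P' = [105/86 3; 3 9]

x̄ = F·x = [-15, 1]
P̄ = F·P·Fᵀ + Q = [39 3; 3 9]
y = z − H·x̄ = [44]
S = H·P̄·Hᵀ + R = [344]
K = P̄·Hᵀ·S⁻¹ = [57/172; 0]
x' = x̄ + K·y = [-18/43, 1]
P' = (I − K·H)·P̄ = [105/86 3; 3 9]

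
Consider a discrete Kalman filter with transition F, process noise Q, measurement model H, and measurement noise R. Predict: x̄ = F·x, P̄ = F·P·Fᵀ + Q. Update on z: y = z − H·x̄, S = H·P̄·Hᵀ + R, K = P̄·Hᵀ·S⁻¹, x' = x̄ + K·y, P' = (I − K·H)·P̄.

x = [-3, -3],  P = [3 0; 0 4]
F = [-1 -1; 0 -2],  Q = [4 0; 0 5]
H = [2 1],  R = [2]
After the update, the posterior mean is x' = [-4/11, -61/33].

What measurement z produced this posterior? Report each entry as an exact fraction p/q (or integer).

z = [-3]

x̄ = F·x = [6, 6]
P̄ = F·P·Fᵀ + Q = [11 8; 8 21]
S = H·P̄·Hᵀ + R = [99]
K = P̄·Hᵀ·S⁻¹ = [10/33; 37/99]
x' − x̄ = [-70/11, -259/33] = K·y
y = (KᵀK)⁻¹·Kᵀ·(x' − x̄) = [-21]
z = y + H·x̄ = [-21] + [18] = [-3]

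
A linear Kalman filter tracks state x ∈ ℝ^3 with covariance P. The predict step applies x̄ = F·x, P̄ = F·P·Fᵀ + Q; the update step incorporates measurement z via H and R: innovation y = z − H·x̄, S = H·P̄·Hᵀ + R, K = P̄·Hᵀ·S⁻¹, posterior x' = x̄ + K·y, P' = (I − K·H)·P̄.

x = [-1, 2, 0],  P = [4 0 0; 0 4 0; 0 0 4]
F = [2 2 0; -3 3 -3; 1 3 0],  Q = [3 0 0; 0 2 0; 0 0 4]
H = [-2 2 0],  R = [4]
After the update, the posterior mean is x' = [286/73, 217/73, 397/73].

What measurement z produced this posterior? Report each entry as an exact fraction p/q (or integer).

x̄ = F·x = [2, 9, 5]
P̄ = F·P·Fᵀ + Q = [35 0 32; 0 110 24; 32 24 44]
S = H·P̄·Hᵀ + R = [584]
K = P̄·Hᵀ·S⁻¹ = [-35/292; 55/146; -2/73]
x' − x̄ = [140/73, -440/73, 32/73] = K·y
y = (KᵀK)⁻¹·Kᵀ·(x' − x̄) = [-16]
z = y + H·x̄ = [-16] + [14] = [-2]

z = [-2]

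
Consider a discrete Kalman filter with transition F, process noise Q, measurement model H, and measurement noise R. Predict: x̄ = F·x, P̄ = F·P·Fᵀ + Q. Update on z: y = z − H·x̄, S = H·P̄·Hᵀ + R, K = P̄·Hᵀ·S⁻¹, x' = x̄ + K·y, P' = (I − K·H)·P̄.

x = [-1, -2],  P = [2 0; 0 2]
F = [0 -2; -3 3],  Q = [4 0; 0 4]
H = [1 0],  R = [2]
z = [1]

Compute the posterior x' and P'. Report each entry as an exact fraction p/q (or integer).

x̄ = F·x = [4, -3]
P̄ = F·P·Fᵀ + Q = [12 -12; -12 40]
y = z − H·x̄ = [-3]
S = H·P̄·Hᵀ + R = [14]
K = P̄·Hᵀ·S⁻¹ = [6/7; -6/7]
x' = x̄ + K·y = [10/7, -3/7]
P' = (I − K·H)·P̄ = [12/7 -12/7; -12/7 208/7]

x' = [10/7, -3/7]
P' = [12/7 -12/7; -12/7 208/7]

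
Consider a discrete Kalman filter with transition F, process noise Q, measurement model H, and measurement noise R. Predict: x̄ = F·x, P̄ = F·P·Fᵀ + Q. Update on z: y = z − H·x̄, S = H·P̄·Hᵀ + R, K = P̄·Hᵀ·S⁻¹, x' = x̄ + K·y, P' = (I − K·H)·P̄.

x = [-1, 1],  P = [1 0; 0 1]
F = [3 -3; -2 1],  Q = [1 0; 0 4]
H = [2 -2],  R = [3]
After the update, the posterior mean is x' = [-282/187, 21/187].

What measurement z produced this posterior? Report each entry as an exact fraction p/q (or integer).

z = [-3]

x̄ = F·x = [-6, 3]
P̄ = F·P·Fᵀ + Q = [19 -9; -9 9]
S = H·P̄·Hᵀ + R = [187]
K = P̄·Hᵀ·S⁻¹ = [56/187; -36/187]
x' − x̄ = [840/187, -540/187] = K·y
y = (KᵀK)⁻¹·Kᵀ·(x' − x̄) = [15]
z = y + H·x̄ = [15] + [-18] = [-3]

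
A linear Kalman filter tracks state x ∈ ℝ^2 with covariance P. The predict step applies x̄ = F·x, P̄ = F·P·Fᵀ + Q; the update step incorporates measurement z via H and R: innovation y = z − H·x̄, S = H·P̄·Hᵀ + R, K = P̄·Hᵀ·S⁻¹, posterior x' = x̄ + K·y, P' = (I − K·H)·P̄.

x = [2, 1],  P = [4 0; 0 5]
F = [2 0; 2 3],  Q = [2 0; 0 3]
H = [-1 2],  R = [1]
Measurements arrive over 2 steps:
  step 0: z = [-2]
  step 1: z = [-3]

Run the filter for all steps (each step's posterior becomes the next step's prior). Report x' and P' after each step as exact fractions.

step 0: x̄ = F·x = [4, 7]
step 0: P̄ = F·P·Fᵀ + Q = [18 16; 16 64]
step 0: y = z − H·x̄ = [-12]
step 0: S = H·P̄·Hᵀ + R = [211]
step 0: K = P̄·Hᵀ·S⁻¹ = [14/211; 112/211]
step 0: x' = x̄ + K·y = [676/211, 133/211]
step 0: P' = (I − K·H)·P̄ = [3602/211 1808/211; 1808/211 960/211]
step 1: x̄ = F·x = [1352/211, 1751/211]
step 1: P̄ = F·P·Fᵀ + Q = [14830/211 25256/211; 25256/211 45377/211]
step 1: y = z − H·x̄ = [-2783/211]
step 1: S = H·P̄·Hᵀ + R = [95525/211]
step 1: K = P̄·Hᵀ·S⁻¹ = [35682/95525; 65498/95525]
step 1: x' = x̄ + K·y = [141454/95525, -71169/95525]
step 1: P' = (I − K·H)·P̄ = [679766/95525 357724/95525; 357724/95525 211611/95525]

step 0: x' = [676/211, 133/211], P' = [3602/211 1808/211; 1808/211 960/211]
step 1: x' = [141454/95525, -71169/95525], P' = [679766/95525 357724/95525; 357724/95525 211611/95525]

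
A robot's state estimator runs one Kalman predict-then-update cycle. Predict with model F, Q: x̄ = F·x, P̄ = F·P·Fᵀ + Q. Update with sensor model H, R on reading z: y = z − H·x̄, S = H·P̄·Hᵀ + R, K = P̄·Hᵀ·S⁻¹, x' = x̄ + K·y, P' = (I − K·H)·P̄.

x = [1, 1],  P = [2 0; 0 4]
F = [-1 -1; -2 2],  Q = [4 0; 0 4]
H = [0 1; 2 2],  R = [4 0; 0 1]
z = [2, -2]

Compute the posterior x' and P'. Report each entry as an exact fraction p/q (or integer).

x' = [-513/196, 319/196]
P' = [283/98 -265/98; -265/98 271/98]

x̄ = F·x = [-2, 0]
P̄ = F·P·Fᵀ + Q = [10 -4; -4 28]
y = z − H·x̄ = [2, 2]
S = H·P̄·Hᵀ + R = [32 48; 48 121]
K = P̄·Hᵀ·S⁻¹ = [-265/392 18/49; 271/392 6/49]
x' = x̄ + K·y = [-513/196, 319/196]
P' = (I − K·H)·P̄ = [283/98 -265/98; -265/98 271/98]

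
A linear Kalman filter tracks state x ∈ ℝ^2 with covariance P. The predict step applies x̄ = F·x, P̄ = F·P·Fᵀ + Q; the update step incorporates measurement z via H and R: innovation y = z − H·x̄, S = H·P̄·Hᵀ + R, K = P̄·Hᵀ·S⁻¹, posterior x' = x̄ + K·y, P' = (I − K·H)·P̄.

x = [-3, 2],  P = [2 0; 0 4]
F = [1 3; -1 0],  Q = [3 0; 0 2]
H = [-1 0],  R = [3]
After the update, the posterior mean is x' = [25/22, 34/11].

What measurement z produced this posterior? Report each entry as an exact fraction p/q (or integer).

z = [-1]

x̄ = F·x = [3, 3]
P̄ = F·P·Fᵀ + Q = [41 -2; -2 4]
S = H·P̄·Hᵀ + R = [44]
K = P̄·Hᵀ·S⁻¹ = [-41/44; 1/22]
x' − x̄ = [-41/22, 1/11] = K·y
y = (KᵀK)⁻¹·Kᵀ·(x' − x̄) = [2]
z = y + H·x̄ = [2] + [-3] = [-1]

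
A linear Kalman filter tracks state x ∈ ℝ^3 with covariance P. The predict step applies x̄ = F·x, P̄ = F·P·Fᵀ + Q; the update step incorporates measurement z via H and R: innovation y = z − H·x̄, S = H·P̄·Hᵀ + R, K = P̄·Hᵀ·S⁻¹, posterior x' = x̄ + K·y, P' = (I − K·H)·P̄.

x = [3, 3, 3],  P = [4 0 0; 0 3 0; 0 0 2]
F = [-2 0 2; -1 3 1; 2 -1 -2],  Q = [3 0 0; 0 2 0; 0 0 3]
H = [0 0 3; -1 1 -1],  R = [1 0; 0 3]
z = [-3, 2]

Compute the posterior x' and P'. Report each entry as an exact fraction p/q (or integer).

x' = [5112/5527, 14045/5527, -5457/5527]
P' = [44523/11054 33027/11054 -1317/11054; 33027/11054 53313/11054 -177/11054; -1317/11054 -177/11054 1221/11054]

x̄ = F·x = [0, 9, -3]
P̄ = F·P·Fᵀ + Q = [27 12 -24; 12 35 -21; -24 -21 30]
y = z − H·x̄ = [6, -10]
S = H·P̄·Hᵀ + R = [271 -81; -81 65]
K = P̄·Hᵀ·S⁻¹ = [-3951/11054 -3393/11054; -531/11054 6821/11054; 3663/11054 -27/11054]
x' = x̄ + K·y = [5112/5527, 14045/5527, -5457/5527]
P' = (I − K·H)·P̄ = [44523/11054 33027/11054 -1317/11054; 33027/11054 53313/11054 -177/11054; -1317/11054 -177/11054 1221/11054]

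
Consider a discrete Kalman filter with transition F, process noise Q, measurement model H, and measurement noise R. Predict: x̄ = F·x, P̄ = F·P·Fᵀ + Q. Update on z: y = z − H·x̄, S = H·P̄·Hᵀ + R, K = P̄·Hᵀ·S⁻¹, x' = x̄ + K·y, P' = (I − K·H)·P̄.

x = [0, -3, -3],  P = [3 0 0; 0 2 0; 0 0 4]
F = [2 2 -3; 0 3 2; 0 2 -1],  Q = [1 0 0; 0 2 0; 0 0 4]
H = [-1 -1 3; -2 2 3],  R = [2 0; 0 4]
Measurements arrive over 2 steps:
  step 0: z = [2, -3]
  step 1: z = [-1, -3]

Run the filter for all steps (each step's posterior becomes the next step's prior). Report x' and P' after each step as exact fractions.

step 0: x̄ = F·x = [3, -15, -3]
step 0: P̄ = F·P·Fᵀ + Q = [57 -12 20; -12 36 4; 20 4 16]
step 0: y = z − H·x̄ = [-1, 42]
step 0: S = H·P̄·Hᵀ + R = [71 18; 18 424]
step 0: K = P̄·Hᵀ·S⁻¹ = [1941/7445 -1452/7445; -1758/7445 1971/7445; 2472/7445 176/7445]
step 0: x' = x̄ + K·y = [-8118/1489, -5427/1489, -3483/1489]
step 0: P' = (I − K·H)·P̄ = [281994/7445 90768/7445 125548/7445; 90768/7445 34056/7445 40436/7445; 125548/7445 40436/7445 56976/7445]
step 1: x̄ = F·x = [-16641/1489, -23247/1489, -7371/1489]
step 1: P̄ = F·P·Fᵀ + Q = [103753/1489 141420/1489 19128/1489; 141420/1489 206906/1489 26164/1489; 19128/1489 26164/1489 61236/7445]
step 1: y = z − H·x̄ = [-19264/1489, 30858/1489]
step 1: S = H·P̄·Hᵀ + R = [2174749/7445 -948706/7445; -948706/7445 1559444/7445]
step 1: K = P̄·Hᵀ·S⁻¹ = [-14014109/41829352 18547983/83658704; -18642651/41829352 33502097/83658704; 2927577/41829352 17191909/83658704]
step 1: x' = x̄ + K·y = [-93980941/41829352, -64722003/41829352, -66801231/41829352]
step 1: P' = (I − K·H)·P̄ = [160308811/20914676 64290301/20914676 70195001/20914676; 64290301/20914676 38811683/20914676 28153111/20914676; 70195001/20914676 28153111/20914676 33758563/20914676]

step 0: x' = [-8118/1489, -5427/1489, -3483/1489], P' = [281994/7445 90768/7445 125548/7445; 90768/7445 34056/7445 40436/7445; 125548/7445 40436/7445 56976/7445]
step 1: x' = [-93980941/41829352, -64722003/41829352, -66801231/41829352], P' = [160308811/20914676 64290301/20914676 70195001/20914676; 64290301/20914676 38811683/20914676 28153111/20914676; 70195001/20914676 28153111/20914676 33758563/20914676]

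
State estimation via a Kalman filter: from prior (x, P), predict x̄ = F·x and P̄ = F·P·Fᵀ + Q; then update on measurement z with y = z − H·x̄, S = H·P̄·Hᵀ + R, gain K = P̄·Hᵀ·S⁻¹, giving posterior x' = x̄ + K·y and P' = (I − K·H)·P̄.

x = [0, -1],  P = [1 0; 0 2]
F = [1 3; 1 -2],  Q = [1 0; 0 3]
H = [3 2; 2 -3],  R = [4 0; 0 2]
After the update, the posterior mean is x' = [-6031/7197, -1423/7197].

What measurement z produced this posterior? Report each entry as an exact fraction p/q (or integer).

z = [-3, -1]

x̄ = F·x = [-3, 2]
P̄ = F·P·Fᵀ + Q = [20 -11; -11 12]
S = H·P̄·Hᵀ + R = [100 103; 103 322]
K = P̄·Hᵀ·S⁻¹ = [4717/21591 3386/21591; 3076/21591 -4873/21591]
x' − x̄ = [15560/7197, -15817/7197] = K·y
y = (KᵀK)⁻¹·Kᵀ·(x' − x̄) = [2, 11]
z = y + H·x̄ = [2, 11] + [-5, -12] = [-3, -1]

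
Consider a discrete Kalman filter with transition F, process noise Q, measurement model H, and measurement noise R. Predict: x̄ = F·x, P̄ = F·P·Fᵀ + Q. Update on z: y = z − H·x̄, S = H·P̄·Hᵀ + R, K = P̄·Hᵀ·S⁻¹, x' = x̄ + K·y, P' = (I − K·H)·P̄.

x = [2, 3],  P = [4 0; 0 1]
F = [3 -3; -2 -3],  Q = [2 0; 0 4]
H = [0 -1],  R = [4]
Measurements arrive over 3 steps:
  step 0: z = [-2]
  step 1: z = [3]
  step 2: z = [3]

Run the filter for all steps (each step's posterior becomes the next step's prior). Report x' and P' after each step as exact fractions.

step 0: x' = [-108/11, 2/11], P' = [442/11 -20/11; -20/11 116/33]
step 1: x' = [-2337/491, -1230/491], P' = [95704/491 -2244/491; -2244/491 1920/491]
step 2: x' = [2118177/94274, -272985/94274], P' = [11250332/47137 -275106/47137; -275106/47137 187566/47137]

step 0: x̄ = F·x = [-3, -13]
step 0: P̄ = F·P·Fᵀ + Q = [47 -15; -15 29]
step 0: y = z − H·x̄ = [-15]
step 0: S = H·P̄·Hᵀ + R = [33]
step 0: K = P̄·Hᵀ·S⁻¹ = [5/11; -29/33]
step 0: x' = x̄ + K·y = [-108/11, 2/11]
step 0: P' = (I − K·H)·P̄ = [442/11 -20/11; -20/11 116/33]
step 1: x̄ = F·x = [-30, 210/11]
step 1: P̄ = F·P·Fᵀ + Q = [428 -204; -204 1920/11]
step 1: y = z − H·x̄ = [243/11]
step 1: S = H·P̄·Hᵀ + R = [1964/11]
step 1: K = P̄·Hᵀ·S⁻¹ = [561/491; -480/491]
step 1: x' = x̄ + K·y = [-2337/491, -1230/491]
step 1: P' = (I − K·H)·P̄ = [95704/491 -2244/491; -2244/491 1920/491]
step 2: x̄ = F·x = [-3321/491, 8364/491]
step 2: P̄ = F·P·Fᵀ + Q = [919990/491 -550212/491; -550212/491 375132/491]
step 2: y = z − H·x̄ = [9837/491]
step 2: S = H·P̄·Hᵀ + R = [377096/491]
step 2: K = P̄·Hᵀ·S⁻¹ = [137553/94274; -93783/94274]
step 2: x' = x̄ + K·y = [2118177/94274, -272985/94274]
step 2: P' = (I − K·H)·P̄ = [11250332/47137 -275106/47137; -275106/47137 187566/47137]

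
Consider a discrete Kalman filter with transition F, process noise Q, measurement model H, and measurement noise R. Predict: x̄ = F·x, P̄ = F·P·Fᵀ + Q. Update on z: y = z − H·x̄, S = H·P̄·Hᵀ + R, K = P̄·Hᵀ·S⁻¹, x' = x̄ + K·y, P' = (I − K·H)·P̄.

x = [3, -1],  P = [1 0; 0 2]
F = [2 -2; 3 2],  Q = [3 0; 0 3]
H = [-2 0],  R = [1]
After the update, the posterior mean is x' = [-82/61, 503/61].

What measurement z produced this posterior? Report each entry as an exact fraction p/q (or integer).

x̄ = F·x = [8, 7]
P̄ = F·P·Fᵀ + Q = [15 -2; -2 20]
S = H·P̄·Hᵀ + R = [61]
K = P̄·Hᵀ·S⁻¹ = [-30/61; 4/61]
x' − x̄ = [-570/61, 76/61] = K·y
y = (KᵀK)⁻¹·Kᵀ·(x' − x̄) = [19]
z = y + H·x̄ = [19] + [-16] = [3]

z = [3]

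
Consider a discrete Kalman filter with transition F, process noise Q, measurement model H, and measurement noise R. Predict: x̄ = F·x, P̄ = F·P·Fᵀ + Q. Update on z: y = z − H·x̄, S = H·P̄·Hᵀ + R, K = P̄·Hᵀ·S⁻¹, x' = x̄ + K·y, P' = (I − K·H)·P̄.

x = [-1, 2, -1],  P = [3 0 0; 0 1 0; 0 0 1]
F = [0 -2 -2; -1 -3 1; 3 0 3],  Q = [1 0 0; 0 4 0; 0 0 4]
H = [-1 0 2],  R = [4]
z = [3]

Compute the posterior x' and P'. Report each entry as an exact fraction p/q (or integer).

x' = [-667/197, -1390/197, -64/197]
P' = [1332/197 452/197 624/197; 452/197 3093/197 194/197; 624/197 194/197 484/197]

x̄ = F·x = [-2, -6, -6]
P̄ = F·P·Fᵀ + Q = [9 4 -6; 4 17 -6; -6 -6 40]
y = z − H·x̄ = [13]
S = H·P̄·Hᵀ + R = [197]
K = P̄·Hᵀ·S⁻¹ = [-21/197; -16/197; 86/197]
x' = x̄ + K·y = [-667/197, -1390/197, -64/197]
P' = (I − K·H)·P̄ = [1332/197 452/197 624/197; 452/197 3093/197 194/197; 624/197 194/197 484/197]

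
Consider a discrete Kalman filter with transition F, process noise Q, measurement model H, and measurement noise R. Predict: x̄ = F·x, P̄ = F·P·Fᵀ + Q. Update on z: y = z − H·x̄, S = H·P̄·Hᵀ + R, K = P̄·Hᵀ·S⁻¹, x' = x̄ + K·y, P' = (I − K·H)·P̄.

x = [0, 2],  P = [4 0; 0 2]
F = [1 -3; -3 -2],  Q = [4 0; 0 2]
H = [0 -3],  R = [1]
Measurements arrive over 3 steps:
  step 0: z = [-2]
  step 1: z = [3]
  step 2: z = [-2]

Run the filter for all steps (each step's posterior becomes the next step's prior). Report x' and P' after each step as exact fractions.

step 0: x' = [-6, 272/415], P' = [26 0; 0 46/415]
step 1: x' = [-1929000/883531, -876190/883531], P' = [5049444/883531 -32094/883531; -32094/883531 98124/883531]
step 2: x' = [1383901794/425858365, 290855936/425858365], P' = [2429236996/425858365 -14784246/425858365; -14784246/425858365 47219426/425858365]

step 0: x̄ = F·x = [-6, -4]
step 0: P̄ = F·P·Fᵀ + Q = [26 0; 0 46]
step 0: y = z − H·x̄ = [-14]
step 0: S = H·P̄·Hᵀ + R = [415]
step 0: K = P̄·Hᵀ·S⁻¹ = [0; -138/415]
step 0: x' = x̄ + K·y = [-6, 272/415]
step 0: P' = (I − K·H)·P̄ = [26 0; 0 46/415]
step 1: x̄ = F·x = [-3306/415, 6926/415]
step 1: P̄ = F·P·Fᵀ + Q = [12864/415 -32094/415; -32094/415 98124/415]
step 1: y = z − H·x̄ = [22023/415]
step 1: S = H·P̄·Hᵀ + R = [883531/415]
step 1: K = P̄·Hᵀ·S⁻¹ = [96282/883531; -294372/883531]
step 1: x' = x̄ + K·y = [-1929000/883531, -876190/883531]
step 1: P' = (I − K·H)·P̄ = [5049444/883531 -32094/883531; -32094/883531 98124/883531]
step 2: x̄ = F·x = [270/341, 7539380/883531]
step 2: P̄ = F·P·Fᵀ + Q = [3728/341 -5706/341; -5706/341 47219426/883531]
step 2: y = z − H·x̄ = [20851078/883531]
step 2: S = H·P̄·Hᵀ + R = [425858365/883531]
step 2: K = P̄·Hᵀ·S⁻¹ = [44352738/425858365; -141658278/425858365]
step 2: x' = x̄ + K·y = [1383901794/425858365, 290855936/425858365]
step 2: P' = (I − K·H)·P̄ = [2429236996/425858365 -14784246/425858365; -14784246/425858365 47219426/425858365]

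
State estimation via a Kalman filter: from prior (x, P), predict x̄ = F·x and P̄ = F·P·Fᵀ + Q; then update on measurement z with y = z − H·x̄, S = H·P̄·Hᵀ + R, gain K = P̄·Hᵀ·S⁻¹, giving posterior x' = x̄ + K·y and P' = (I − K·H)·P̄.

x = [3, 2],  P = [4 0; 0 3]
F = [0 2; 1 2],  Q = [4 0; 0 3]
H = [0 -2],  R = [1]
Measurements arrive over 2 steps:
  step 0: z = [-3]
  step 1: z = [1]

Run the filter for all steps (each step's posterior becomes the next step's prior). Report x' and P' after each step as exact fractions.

step 0: x' = [4/7, 11/7], P' = [656/77 12/77; 12/77 19/77]
step 1: x' = [11266/4121, -1736/4121], P' = [20032/4121 100/4121; 100/4121 1011/4121]

step 0: x̄ = F·x = [4, 7]
step 0: P̄ = F·P·Fᵀ + Q = [16 12; 12 19]
step 0: y = z − H·x̄ = [11]
step 0: S = H·P̄·Hᵀ + R = [77]
step 0: K = P̄·Hᵀ·S⁻¹ = [-24/77; -38/77]
step 0: x' = x̄ + K·y = [4/7, 11/7]
step 0: P' = (I − K·H)·P̄ = [656/77 12/77; 12/77 19/77]
step 1: x̄ = F·x = [22/7, 26/7]
step 1: P̄ = F·P·Fᵀ + Q = [384/77 100/77; 100/77 1011/77]
step 1: y = z − H·x̄ = [59/7]
step 1: S = H·P̄·Hᵀ + R = [4121/77]
step 1: K = P̄·Hᵀ·S⁻¹ = [-200/4121; -2022/4121]
step 1: x' = x̄ + K·y = [11266/4121, -1736/4121]
step 1: P' = (I − K·H)·P̄ = [20032/4121 100/4121; 100/4121 1011/4121]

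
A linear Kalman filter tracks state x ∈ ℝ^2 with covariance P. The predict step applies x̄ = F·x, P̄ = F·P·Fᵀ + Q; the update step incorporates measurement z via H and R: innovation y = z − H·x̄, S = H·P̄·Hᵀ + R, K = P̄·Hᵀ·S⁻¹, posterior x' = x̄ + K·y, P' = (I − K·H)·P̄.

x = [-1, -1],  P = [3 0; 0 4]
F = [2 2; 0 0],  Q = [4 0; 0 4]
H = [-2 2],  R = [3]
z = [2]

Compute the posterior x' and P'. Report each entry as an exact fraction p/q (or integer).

x' = [-68/49, -16/49]
P' = [608/147 512/147; 512/147 524/147]

x̄ = F·x = [-4, 0]
P̄ = F·P·Fᵀ + Q = [32 0; 0 4]
y = z − H·x̄ = [-6]
S = H·P̄·Hᵀ + R = [147]
K = P̄·Hᵀ·S⁻¹ = [-64/147; 8/147]
x' = x̄ + K·y = [-68/49, -16/49]
P' = (I − K·H)·P̄ = [608/147 512/147; 512/147 524/147]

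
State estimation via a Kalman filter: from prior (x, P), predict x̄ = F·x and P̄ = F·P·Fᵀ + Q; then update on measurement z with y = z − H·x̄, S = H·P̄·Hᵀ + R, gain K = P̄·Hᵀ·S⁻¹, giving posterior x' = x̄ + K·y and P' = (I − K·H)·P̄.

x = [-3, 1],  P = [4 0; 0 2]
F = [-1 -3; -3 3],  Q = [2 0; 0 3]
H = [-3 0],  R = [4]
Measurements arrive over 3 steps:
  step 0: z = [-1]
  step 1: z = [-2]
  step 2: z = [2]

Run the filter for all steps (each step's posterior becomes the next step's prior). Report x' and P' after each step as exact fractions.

step 0: x' = [18/55, 1311/110], P' = [24/55 -6/55; -6/55 3054/55]
step 1: x' = [78783/124238, -438525/248476], P' = [27584/62119 -27450/62119; -27450/62119 770880/62119]
step 2: x' = [-40392243/62573854, -227562327/125147708], P' = [13850084/31286927 -14039736/31286927; -14039736/31286927 392300457/31286927]

step 0: x̄ = F·x = [0, 12]
step 0: P̄ = F·P·Fᵀ + Q = [24 -6; -6 57]
step 0: y = z − H·x̄ = [-1]
step 0: S = H·P̄·Hᵀ + R = [220]
step 0: K = P̄·Hᵀ·S⁻¹ = [-18/55; 9/110]
step 0: x' = x̄ + K·y = [18/55, 1311/110]
step 0: P' = (I − K·H)·P̄ = [24/55 -6/55; -6/55 3054/55]
step 1: x̄ = F·x = [-3969/110, 765/22]
step 1: P̄ = F·P·Fᵀ + Q = [27584/55 -5490/11; -5490/11 5595/11]
step 1: y = z − H·x̄ = [-12127/110]
step 1: S = H·P̄·Hᵀ + R = [248476/55]
step 1: K = P̄·Hᵀ·S⁻¹ = [-20688/62119; 41175/124238]
step 1: x' = x̄ + K·y = [78783/124238, -438525/248476]
step 1: P' = (I − K·H)·P̄ = [27584/62119 -27450/62119; -27450/62119 770880/62119]
step 2: x̄ = F·x = [1158009/248476, -1788273/248476]
step 2: P̄ = F·P·Fᵀ + Q = [6925042/62119 -7019868/62119; -7019868/62119 7866633/62119]
step 2: y = z − H·x̄ = [3970979/248476]
step 2: S = H·P̄·Hᵀ + R = [62573854/62119]
step 2: K = P̄·Hᵀ·S⁻¹ = [-10387563/31286927; 10529802/31286927]
step 2: x' = x̄ + K·y = [-40392243/62573854, -227562327/125147708]
step 2: P' = (I − K·H)·P̄ = [13850084/31286927 -14039736/31286927; -14039736/31286927 392300457/31286927]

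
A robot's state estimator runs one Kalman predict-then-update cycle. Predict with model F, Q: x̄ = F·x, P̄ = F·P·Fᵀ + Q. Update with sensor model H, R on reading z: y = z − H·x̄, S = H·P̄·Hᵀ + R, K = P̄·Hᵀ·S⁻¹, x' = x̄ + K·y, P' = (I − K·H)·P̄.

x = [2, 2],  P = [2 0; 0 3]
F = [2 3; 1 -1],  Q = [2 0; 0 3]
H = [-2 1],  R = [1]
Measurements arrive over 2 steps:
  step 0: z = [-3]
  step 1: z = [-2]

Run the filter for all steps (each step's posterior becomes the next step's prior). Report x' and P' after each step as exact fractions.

step 0: x̄ = F·x = [10, 0]
step 0: P̄ = F·P·Fᵀ + Q = [37 -5; -5 8]
step 0: y = z − H·x̄ = [17]
step 0: S = H·P̄·Hᵀ + R = [177]
step 0: K = P̄·Hᵀ·S⁻¹ = [-79/177; 6/59]
step 0: x' = x̄ + K·y = [427/177, 102/59]
step 0: P' = (I − K·H)·P̄ = [308/177 179/59; 179/59 364/59]
step 1: x̄ = F·x = [1772/177, 121/177]
step 1: P̄ = F·P·Fᵀ + Q = [17858/177 -2123/177; -2123/177 857/177]
step 1: y = z − H·x̄ = [1023/59]
step 1: S = H·P̄·Hᵀ + R = [26986/59]
step 1: K = P̄·Hᵀ·S⁻¹ = [-12613/26986; 1701/26986]
step 1: x' = x̄ + K·y = [154405/80958, 143825/80958]
step 1: P' = (I − K·H)·P̄ = [78859/80958 119879/80958; 119879/80958 244861/80958]

step 0: x' = [427/177, 102/59], P' = [308/177 179/59; 179/59 364/59]
step 1: x' = [154405/80958, 143825/80958], P' = [78859/80958 119879/80958; 119879/80958 244861/80958]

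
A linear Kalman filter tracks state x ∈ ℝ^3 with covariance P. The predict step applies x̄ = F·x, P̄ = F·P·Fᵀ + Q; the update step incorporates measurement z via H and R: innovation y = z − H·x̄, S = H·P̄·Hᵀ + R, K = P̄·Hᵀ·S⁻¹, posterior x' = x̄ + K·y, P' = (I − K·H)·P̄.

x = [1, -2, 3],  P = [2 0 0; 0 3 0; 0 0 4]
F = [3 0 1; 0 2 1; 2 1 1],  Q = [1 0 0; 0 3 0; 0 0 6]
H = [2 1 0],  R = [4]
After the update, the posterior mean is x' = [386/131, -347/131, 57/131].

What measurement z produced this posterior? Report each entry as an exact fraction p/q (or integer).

z = [3]

x̄ = F·x = [6, -1, 3]
P̄ = F·P·Fᵀ + Q = [23 4 16; 4 19 10; 16 10 21]
S = H·P̄·Hᵀ + R = [131]
K = P̄·Hᵀ·S⁻¹ = [50/131; 27/131; 42/131]
x' − x̄ = [-400/131, -216/131, -336/131] = K·y
y = (KᵀK)⁻¹·Kᵀ·(x' − x̄) = [-8]
z = y + H·x̄ = [-8] + [11] = [3]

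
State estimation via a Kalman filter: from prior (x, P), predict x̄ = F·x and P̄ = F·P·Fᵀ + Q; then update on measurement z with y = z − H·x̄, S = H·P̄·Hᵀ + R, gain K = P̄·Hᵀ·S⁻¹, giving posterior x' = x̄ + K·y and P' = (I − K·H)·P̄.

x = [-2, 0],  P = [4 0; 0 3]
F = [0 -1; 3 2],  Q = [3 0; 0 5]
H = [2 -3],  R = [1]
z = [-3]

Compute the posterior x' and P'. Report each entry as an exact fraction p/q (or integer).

x̄ = F·x = [0, -6]
P̄ = F·P·Fᵀ + Q = [6 -6; -6 53]
y = z − H·x̄ = [-21]
S = H·P̄·Hᵀ + R = [574]
K = P̄·Hᵀ·S⁻¹ = [15/287; -171/574]
x' = x̄ + K·y = [-45/41, 21/82]
P' = (I − K·H)·P̄ = [1272/287 843/287; 843/287 1181/574]

x' = [-45/41, 21/82]
P' = [1272/287 843/287; 843/287 1181/574]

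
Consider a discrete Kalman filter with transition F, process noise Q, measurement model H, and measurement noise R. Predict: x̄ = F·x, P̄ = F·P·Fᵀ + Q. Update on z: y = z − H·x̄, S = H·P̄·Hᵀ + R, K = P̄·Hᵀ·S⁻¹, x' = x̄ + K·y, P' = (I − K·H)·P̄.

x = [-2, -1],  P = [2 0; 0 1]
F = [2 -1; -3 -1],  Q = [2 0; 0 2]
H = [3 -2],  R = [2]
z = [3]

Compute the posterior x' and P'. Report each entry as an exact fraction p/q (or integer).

x' = [479/317, 269/317]
P' = [462/317 638/317; 638/317 1032/317]

x̄ = F·x = [-3, 7]
P̄ = F·P·Fᵀ + Q = [11 -11; -11 21]
y = z − H·x̄ = [26]
S = H·P̄·Hᵀ + R = [317]
K = P̄·Hᵀ·S⁻¹ = [55/317; -75/317]
x' = x̄ + K·y = [479/317, 269/317]
P' = (I − K·H)·P̄ = [462/317 638/317; 638/317 1032/317]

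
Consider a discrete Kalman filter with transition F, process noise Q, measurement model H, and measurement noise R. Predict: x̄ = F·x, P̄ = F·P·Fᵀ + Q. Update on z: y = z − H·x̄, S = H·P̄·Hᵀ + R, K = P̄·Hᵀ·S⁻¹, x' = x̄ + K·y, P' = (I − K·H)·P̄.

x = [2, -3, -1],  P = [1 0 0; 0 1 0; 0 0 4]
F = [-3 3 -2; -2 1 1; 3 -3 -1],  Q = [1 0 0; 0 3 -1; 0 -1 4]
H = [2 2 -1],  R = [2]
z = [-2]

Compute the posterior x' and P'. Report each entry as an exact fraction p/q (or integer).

x' = [27/20, -1, 61/20]
P' = [1119/80 -37/4 717/80; -37/4 7 -19/4; 717/80 -19/4 711/80]

x̄ = F·x = [-13, -8, 16]
P̄ = F·P·Fᵀ + Q = [35 1 -10; 1 12 -14; -10 -14 26]
y = z − H·x̄ = [56]
S = H·P̄·Hᵀ + R = [320]
K = P̄·Hᵀ·S⁻¹ = [41/160; 1/8; -37/160]
x' = x̄ + K·y = [27/20, -1, 61/20]
P' = (I − K·H)·P̄ = [1119/80 -37/4 717/80; -37/4 7 -19/4; 717/80 -19/4 711/80]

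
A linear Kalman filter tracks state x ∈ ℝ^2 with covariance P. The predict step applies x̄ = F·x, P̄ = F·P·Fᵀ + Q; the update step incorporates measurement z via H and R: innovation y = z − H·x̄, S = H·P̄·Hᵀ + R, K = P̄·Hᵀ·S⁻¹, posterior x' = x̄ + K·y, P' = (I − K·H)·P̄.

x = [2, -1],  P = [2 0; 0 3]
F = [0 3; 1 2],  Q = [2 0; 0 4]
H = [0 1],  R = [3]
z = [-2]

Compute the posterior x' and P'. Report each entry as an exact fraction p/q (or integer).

x' = [-33/7, -12/7]
P' = [95/7 18/7; 18/7 18/7]

x̄ = F·x = [-3, 0]
P̄ = F·P·Fᵀ + Q = [29 18; 18 18]
y = z − H·x̄ = [-2]
S = H·P̄·Hᵀ + R = [21]
K = P̄·Hᵀ·S⁻¹ = [6/7; 6/7]
x' = x̄ + K·y = [-33/7, -12/7]
P' = (I − K·H)·P̄ = [95/7 18/7; 18/7 18/7]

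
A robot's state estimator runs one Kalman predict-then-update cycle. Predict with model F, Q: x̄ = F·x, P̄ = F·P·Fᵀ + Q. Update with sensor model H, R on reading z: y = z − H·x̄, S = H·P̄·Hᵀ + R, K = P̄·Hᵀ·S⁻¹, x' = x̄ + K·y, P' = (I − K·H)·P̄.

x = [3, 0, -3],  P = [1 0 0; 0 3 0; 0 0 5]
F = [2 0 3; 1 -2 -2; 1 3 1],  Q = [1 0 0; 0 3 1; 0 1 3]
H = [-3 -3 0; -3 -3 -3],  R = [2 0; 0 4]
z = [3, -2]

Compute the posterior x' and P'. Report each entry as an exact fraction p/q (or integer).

x̄ = F·x = [-3, 9, 0]
P̄ = F·P·Fᵀ + Q = [50 -28 17; -28 36 -26; 17 -26 36]
y = z − H·x̄ = [21, 16]
S = H·P̄·Hᵀ + R = [272 189; 189 436]
K = P̄·Hᵀ·S⁻¹ = [-6663/82871 -19350/82871; -20670/82871 19224/82871; 27081/82871 -27135/82871]
x' = x̄ + K·y = [-698136/82871, 619353/82871, 134541/82871]
P' = (I − K·H)·P̄ = [1439842/82871 -1435400/82871 21358/82871; -1435400/82871 1449180/82871 -39412/82871; 21358/82871 -39412/82871 54234/82871]

x' = [-698136/82871, 619353/82871, 134541/82871]
P' = [1439842/82871 -1435400/82871 21358/82871; -1435400/82871 1449180/82871 -39412/82871; 21358/82871 -39412/82871 54234/82871]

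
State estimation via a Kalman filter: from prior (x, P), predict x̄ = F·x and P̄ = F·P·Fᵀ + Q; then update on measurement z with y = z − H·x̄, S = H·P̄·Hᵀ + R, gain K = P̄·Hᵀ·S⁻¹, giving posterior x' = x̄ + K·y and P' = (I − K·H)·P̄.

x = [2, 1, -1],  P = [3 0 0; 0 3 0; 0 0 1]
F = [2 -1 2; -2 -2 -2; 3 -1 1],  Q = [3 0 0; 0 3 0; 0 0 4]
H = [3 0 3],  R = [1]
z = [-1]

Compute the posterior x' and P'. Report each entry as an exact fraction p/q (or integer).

x' = [-77/58, -80/29, 1]
P' = [2191/928 55/116 -37/16; 55/116 737/29 -1/2; -37/16 -1/2 19/8]

x̄ = F·x = [1, -4, 4]
P̄ = F·P·Fᵀ + Q = [22 -10 23; -10 31 -14; 23 -14 35]
y = z − H·x̄ = [-16]
S = H·P̄·Hᵀ + R = [928]
K = P̄·Hᵀ·S⁻¹ = [135/928; -9/116; 3/16]
x' = x̄ + K·y = [-77/58, -80/29, 1]
P' = (I − K·H)·P̄ = [2191/928 55/116 -37/16; 55/116 737/29 -1/2; -37/16 -1/2 19/8]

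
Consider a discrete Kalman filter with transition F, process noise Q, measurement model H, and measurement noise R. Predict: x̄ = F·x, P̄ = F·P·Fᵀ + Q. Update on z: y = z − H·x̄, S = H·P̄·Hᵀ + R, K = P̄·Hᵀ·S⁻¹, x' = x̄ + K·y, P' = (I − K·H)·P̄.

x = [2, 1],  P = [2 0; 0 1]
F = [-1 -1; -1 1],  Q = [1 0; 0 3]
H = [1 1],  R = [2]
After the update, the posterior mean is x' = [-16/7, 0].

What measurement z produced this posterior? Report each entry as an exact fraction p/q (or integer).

x̄ = F·x = [-3, -1]
P̄ = F·P·Fᵀ + Q = [4 1; 1 6]
S = H·P̄·Hᵀ + R = [14]
K = P̄·Hᵀ·S⁻¹ = [5/14; 1/2]
x' − x̄ = [5/7, 1] = K·y
y = (KᵀK)⁻¹·Kᵀ·(x' − x̄) = [2]
z = y + H·x̄ = [2] + [-4] = [-2]

z = [-2]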